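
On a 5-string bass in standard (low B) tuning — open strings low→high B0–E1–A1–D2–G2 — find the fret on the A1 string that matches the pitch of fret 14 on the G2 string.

Fret 14 on G2 is MIDI 43 + 14 = 57 (A3). On the A1 string (open MIDI 33), that pitch is 57 − 33 = fret 24.

24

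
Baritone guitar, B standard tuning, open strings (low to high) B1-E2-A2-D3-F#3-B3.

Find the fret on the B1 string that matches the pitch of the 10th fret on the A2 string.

Fret 10 on A2 is MIDI 45 + 10 = 55 (G3). On the B1 string (open MIDI 35), that pitch is 55 − 35 = fret 20.

20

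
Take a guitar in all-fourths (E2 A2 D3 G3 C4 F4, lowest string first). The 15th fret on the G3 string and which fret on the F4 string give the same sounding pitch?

5

Fret 15 on G3 is MIDI 55 + 15 = 70 (A#4). On the F4 string (open MIDI 65), that pitch is 70 − 65 = fret 5.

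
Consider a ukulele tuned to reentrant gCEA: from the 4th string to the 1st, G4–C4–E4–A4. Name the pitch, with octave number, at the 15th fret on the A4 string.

A4 is MIDI 69. Adding 15 gives 84, which is C6.

C6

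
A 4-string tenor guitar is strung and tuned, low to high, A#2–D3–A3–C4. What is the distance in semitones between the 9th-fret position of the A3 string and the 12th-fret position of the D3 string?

A3 at fret 9 → F#4 (MIDI 66); D3 at fret 12 → D4 (MIDI 62).
66 − 62 = 4, so the two pitches are 4 semitones apart, with F#4 the higher.

4 semitones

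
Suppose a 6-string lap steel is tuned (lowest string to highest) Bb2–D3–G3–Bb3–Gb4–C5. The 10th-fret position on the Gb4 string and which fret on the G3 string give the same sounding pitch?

21

Fret 10 on Gb4 is MIDI 66 + 10 = 76 (E5). On the G3 string (open MIDI 55), that pitch is 76 − 55 = fret 21.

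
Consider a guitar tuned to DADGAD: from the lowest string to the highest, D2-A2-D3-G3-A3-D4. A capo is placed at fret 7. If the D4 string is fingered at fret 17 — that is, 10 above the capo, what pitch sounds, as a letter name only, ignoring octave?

The capo raises the open D4 by 7 semitones to A4; fretting 10 more gives D4 + 7 + 10 = D4 + 17 semitones, landing on G.

G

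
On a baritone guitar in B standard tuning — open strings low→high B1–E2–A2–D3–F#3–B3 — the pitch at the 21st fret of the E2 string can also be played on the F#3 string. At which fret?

7

E2 at fret 21 is E2 + 21 semitones = C#4.
The open F#3 string is 14 semitones above the open E2, so the same pitch on the F#3 string lies at fret 21 − 14 = 7.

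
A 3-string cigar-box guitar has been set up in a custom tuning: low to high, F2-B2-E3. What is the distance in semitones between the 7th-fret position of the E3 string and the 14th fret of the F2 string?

4 semitones

E3 at fret 7 → B3 (MIDI 59); F2 at fret 14 → G3 (MIDI 55).
59 − 55 = 4, so the two pitches are 4 semitones apart, with B3 the higher.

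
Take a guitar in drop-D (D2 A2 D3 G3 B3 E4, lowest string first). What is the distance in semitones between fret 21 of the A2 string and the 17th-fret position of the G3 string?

A2 at fret 21 → F#4 (MIDI 66); G3 at fret 17 → C5 (MIDI 72).
66 − 72 = -6, so the two pitches are 6 semitones apart, with C5 the higher.

6 semitones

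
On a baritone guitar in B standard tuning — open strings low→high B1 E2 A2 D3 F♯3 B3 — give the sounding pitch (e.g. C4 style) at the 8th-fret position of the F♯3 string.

The open F♯3 string plus 8 semitones: F#–G–G#–A–A#–B–C–C#–D.
The walk passes from B into C once, so the octave number goes from 3 to 4.

D4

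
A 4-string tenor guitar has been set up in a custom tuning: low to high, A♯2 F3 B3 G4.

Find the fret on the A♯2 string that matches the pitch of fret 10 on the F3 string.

17

F3 at fret 10 is F3 + 10 semitones = D♯4.
The open A♯2 string is 7 semitones below the open F3, so the same pitch on the A♯2 string lies at fret 10 + 7 = 17.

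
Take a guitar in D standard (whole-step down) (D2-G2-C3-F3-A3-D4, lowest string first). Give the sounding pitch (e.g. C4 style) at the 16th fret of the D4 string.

F#5

The open D4 string plus 16 semitones: D–D#–E–F–…–E–F–F#.
The walk passes from B into C once, so the octave number goes from 4 to 5.
(Equivalently spelled Gb5.)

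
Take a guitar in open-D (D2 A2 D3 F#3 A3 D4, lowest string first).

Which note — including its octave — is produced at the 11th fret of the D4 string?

The open D4 string plus 11 semitones: D–D#–E–F–…–B–C–C#.
The walk passes from B into C once, so the octave number goes from 4 to 5.

C#5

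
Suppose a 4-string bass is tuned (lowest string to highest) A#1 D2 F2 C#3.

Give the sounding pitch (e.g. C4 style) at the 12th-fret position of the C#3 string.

C#3 is MIDI 49. Adding 12 gives 61, which is C#4.

C#4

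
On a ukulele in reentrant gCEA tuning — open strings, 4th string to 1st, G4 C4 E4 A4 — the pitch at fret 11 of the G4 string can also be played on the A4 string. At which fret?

9

Fret 11 on G4 is MIDI 67 + 11 = 78 (F#5). On the A4 string (open MIDI 69), that pitch is 78 − 69 = fret 9.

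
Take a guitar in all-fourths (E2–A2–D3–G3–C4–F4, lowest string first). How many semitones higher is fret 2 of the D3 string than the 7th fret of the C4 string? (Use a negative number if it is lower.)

-15 semitones

D3 at fret 2 → E3 (MIDI 52); C4 at fret 7 → G4 (MIDI 67).
52 − 67 = -15, so the two pitches are 15 semitones apart.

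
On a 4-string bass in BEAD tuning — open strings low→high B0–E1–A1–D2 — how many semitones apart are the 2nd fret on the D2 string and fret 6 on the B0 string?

11 semitones

D2 at fret 2 → E2 (MIDI 40); B0 at fret 6 → F1 (MIDI 29).
40 − 29 = 11, so the two pitches are 11 semitones apart, with E2 the higher.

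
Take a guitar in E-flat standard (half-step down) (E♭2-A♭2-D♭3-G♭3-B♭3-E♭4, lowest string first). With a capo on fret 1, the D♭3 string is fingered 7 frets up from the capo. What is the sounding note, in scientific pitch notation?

The capo raises the open D♭3 by 1 semitone to D3; fretting 7 more gives D♭3 + 1 + 7 = D♭3 + 8 semitones = A3.

A3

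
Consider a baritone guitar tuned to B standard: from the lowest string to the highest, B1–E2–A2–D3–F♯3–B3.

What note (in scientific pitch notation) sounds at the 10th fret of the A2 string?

G3

A2 is MIDI 45. Adding 10 gives 55, which is G3.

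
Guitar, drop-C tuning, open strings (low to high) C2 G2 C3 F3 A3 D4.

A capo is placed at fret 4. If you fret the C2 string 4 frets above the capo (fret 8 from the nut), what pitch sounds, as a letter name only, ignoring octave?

The capo raises the open C2 by 4 semitones to E2; fretting 4 more gives C2 + 4 + 4 = C2 + 8 semitones, landing on G#.

G#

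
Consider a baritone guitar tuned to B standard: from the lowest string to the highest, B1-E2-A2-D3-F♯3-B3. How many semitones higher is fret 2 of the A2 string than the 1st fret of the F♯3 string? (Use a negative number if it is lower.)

-8 semitones

A2 at fret 2 → B2 (MIDI 47); F♯3 at fret 1 → G3 (MIDI 55).
47 − 55 = -8, so the two pitches are 8 semitones apart.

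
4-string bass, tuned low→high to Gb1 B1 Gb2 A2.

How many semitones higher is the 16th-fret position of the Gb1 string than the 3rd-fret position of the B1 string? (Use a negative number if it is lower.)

Gb1 at fret 16 → Bb2 (MIDI 46); B1 at fret 3 → D2 (MIDI 38).
46 − 38 = 8, so the two pitches are 8 semitones apart.

8 semitones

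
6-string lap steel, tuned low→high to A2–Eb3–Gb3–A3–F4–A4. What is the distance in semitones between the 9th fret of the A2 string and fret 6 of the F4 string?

17 semitones

A2 at fret 9 → Gb3 (MIDI 54); F4 at fret 6 → B4 (MIDI 71).
54 − 71 = -17, so the two pitches are 17 semitones apart, with B4 the higher.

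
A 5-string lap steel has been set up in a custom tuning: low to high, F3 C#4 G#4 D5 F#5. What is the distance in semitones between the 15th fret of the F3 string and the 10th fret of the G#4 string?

10 semitones

F3 at fret 15 → G#4 (MIDI 68); G#4 at fret 10 → F#5 (MIDI 78).
68 − 78 = -10, so the two pitches are 10 semitones apart, with F#5 the higher.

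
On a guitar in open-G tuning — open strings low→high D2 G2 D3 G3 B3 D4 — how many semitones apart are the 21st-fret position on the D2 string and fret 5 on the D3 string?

D2 at fret 21 → B3 (MIDI 59); D3 at fret 5 → G3 (MIDI 55).
59 − 55 = 4, so the two pitches are 4 semitones apart, with B3 the higher.

4 semitones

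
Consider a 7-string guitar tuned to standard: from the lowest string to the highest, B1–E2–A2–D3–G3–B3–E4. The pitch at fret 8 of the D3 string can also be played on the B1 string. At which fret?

23

Fret 8 on D3 is MIDI 50 + 8 = 58 (A#3). On the B1 string (open MIDI 35), that pitch is 58 − 35 = fret 23.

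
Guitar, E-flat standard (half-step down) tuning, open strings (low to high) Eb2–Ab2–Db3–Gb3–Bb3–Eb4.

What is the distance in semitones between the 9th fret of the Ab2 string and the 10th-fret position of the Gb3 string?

11 semitones

Ab2 at fret 9 → F3 (MIDI 53); Gb3 at fret 10 → E4 (MIDI 64).
53 − 64 = -11, so the two pitches are 11 semitones apart, with E4 the higher.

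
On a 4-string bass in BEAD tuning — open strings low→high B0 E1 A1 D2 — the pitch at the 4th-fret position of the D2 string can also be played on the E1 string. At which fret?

14

D2 at fret 4 is D2 + 4 semitones = F#2.
The open E1 string is 10 semitones below the open D2, so the same pitch on the E1 string lies at fret 4 + 10 = 14.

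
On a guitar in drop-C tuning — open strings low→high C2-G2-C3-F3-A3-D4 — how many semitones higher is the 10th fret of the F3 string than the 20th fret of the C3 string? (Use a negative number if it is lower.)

F3 at fret 10 → D#4 (MIDI 63); C3 at fret 20 → G#4 (MIDI 68).
63 − 68 = -5, so the two pitches are 5 semitones apart.

-5 semitones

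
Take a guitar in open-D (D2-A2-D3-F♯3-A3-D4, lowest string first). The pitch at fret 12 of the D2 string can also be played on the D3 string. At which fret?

0

Fret 12 on D2 is MIDI 38 + 12 = 50 (D3). On the D3 string (open MIDI 50), that pitch is 50 − 50 = fret 0.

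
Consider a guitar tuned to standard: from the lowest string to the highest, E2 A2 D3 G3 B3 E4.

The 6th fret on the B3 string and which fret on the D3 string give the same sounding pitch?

B3 at fret 6 is B3 + 6 semitones = F4.
The open D3 string is 9 semitones below the open B3, so the same pitch on the D3 string lies at fret 6 + 9 = 15.

15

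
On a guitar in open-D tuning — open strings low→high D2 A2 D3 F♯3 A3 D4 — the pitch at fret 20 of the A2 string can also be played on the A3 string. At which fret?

8

A2 at fret 20 is A2 + 20 semitones = F4.
The open A3 string is 12 semitones above the open A2, so the same pitch on the A3 string lies at fret 20 − 12 = 8.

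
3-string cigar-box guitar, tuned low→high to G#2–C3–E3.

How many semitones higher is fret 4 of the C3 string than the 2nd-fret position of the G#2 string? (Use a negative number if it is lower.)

C3 at fret 4 → E3 (MIDI 52); G#2 at fret 2 → A#2 (MIDI 46).
52 − 46 = 6, so the two pitches are 6 semitones apart.

6 semitones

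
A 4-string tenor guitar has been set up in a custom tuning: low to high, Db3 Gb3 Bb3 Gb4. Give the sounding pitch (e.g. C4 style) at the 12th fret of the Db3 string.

The open Db3 string plus 12 semitones: Db–D–Eb–E–…–B–C–Db.
The walk passes from B into C once, so the octave number goes from 3 to 4.
(Equivalently spelled C#4.)

Db4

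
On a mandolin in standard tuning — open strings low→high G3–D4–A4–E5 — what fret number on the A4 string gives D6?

17

D6 is 17 semitones above the open A4 (A–A#–B–C–…–C–C#–D), so it sits at fret 17.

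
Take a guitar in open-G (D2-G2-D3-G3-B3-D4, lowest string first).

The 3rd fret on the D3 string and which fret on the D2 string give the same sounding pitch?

D3 at fret 3 is D3 + 3 semitones = F3.
The open D2 string is 12 semitones below the open D3, so the same pitch on the D2 string lies at fret 3 + 12 = 15.

15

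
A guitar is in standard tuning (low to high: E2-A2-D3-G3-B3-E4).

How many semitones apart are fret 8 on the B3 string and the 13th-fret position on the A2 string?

B3 at fret 8 → G4 (MIDI 67); A2 at fret 13 → A#3 (MIDI 58).
67 − 58 = 9, so the two pitches are 9 semitones apart, with G4 the higher.

9 semitones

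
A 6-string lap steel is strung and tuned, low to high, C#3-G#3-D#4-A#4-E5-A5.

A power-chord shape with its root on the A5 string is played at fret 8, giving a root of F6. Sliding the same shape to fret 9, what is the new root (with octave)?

F#6

Moving from fret 8 to fret 9 shifts the root by 1 semitone.
F6 up 1 semitone is F#6.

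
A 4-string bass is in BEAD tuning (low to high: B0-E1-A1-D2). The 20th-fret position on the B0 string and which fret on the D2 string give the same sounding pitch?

5

B0 at fret 20 is B0 + 20 semitones = G2.
The open D2 string is 15 semitones above the open B0, so the same pitch on the D2 string lies at fret 20 − 15 = 5.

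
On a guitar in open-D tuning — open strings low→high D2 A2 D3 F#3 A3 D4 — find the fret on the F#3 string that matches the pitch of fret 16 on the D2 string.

0

Fret 16 on D2 is MIDI 38 + 16 = 54 (F#3). On the F#3 string (open MIDI 54), that pitch is 54 − 54 = fret 0.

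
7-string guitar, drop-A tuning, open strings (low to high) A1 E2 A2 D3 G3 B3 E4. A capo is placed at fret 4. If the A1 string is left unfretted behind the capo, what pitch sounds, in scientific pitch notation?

The capo raises the open A1 by 4 semitones to C#2; fretting 0 more gives A1 + 4 + 0 = A1 + 4 semitones = C#2.

C#2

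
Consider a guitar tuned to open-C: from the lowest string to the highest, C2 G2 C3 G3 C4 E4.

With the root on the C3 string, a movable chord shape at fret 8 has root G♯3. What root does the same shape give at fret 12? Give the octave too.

Moving from fret 8 to fret 12 shifts the root by 4 semitones.
G♯3 up 4 semitones is C4.

C4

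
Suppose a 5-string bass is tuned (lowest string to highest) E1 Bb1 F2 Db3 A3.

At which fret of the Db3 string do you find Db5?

24

Db5 is 24 semitones above the open Db3 (Db–D–Eb–E–…–B–C–Db), so it sits at fret 24.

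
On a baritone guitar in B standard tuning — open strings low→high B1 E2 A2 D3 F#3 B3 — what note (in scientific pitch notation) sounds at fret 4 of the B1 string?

D#2

The open B1 string plus 4 semitones: B–C–C#–D–D#.
The walk passes from B into C once, so the octave number goes from 1 to 2.
(Equivalently spelled Eb2.)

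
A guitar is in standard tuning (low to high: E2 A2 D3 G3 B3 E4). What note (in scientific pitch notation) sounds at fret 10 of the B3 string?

A4

B3 is MIDI 59. Adding 10 gives 69, which is A4.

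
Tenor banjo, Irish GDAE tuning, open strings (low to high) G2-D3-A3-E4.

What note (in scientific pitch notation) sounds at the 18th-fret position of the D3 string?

G♯4

Each fret is one semitone, so D3 + 18 = G♯4.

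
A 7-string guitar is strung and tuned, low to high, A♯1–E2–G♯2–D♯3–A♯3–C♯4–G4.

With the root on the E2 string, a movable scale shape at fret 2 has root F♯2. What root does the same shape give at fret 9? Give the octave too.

C♯3

Moving from fret 2 to fret 9 shifts the root by 7 semitones.
F♯2 up 7 semitones is C♯3.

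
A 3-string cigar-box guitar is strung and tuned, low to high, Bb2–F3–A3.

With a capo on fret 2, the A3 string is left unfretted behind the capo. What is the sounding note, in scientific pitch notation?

The capo raises the open A3 by 2 semitones to B3; fretting 0 more gives A3 + 2 + 0 = A3 + 2 semitones = B3.

B3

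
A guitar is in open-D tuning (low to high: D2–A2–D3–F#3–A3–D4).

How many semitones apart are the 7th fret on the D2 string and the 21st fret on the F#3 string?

D2 at fret 7 → A2 (MIDI 45); F#3 at fret 21 → D#5 (MIDI 75).
45 − 75 = -30, so the two pitches are 30 semitones apart, with D#5 the higher.

30 semitones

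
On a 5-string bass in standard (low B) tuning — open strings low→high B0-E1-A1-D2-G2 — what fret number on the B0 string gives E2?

17

E2 is 17 semitones above the open B0 (B–C–C#–D–…–D–D#–E), so it sits at fret 17.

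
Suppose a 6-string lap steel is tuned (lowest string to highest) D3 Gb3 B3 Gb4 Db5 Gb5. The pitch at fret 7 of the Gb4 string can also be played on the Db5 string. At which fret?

Gb4 at fret 7 is Gb4 + 7 semitones = Db5.
The open Db5 string is 7 semitones above the open Gb4, so the same pitch on the Db5 string lies at fret 7 − 7 = 0.

0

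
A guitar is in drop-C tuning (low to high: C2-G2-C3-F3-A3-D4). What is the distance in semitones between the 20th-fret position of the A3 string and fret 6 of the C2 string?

A3 at fret 20 → F5 (MIDI 77); C2 at fret 6 → F♯2 (MIDI 42).
77 − 42 = 35, so the two pitches are 35 semitones apart, with F5 the higher.

35 semitones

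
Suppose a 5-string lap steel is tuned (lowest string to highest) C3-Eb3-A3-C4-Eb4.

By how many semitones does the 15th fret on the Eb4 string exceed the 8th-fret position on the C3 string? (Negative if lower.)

22 semitones

Eb4 at fret 15 → Gb5 (MIDI 78); C3 at fret 8 → Ab3 (MIDI 56).
78 − 56 = 22, so the two pitches are 22 semitones apart.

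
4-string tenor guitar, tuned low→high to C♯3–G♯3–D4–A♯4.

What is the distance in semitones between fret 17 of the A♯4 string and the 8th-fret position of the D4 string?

17 semitones

A♯4 at fret 17 → D♯6 (MIDI 87); D4 at fret 8 → A♯4 (MIDI 70).
87 − 70 = 17, so the two pitches are 17 semitones apart, with D♯6 the higher.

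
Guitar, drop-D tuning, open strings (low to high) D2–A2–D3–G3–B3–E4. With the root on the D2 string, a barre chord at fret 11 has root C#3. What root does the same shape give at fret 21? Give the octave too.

Moving from fret 11 to fret 21 shifts the root by 10 semitones.
C#3 up 10 semitones is B3.

B3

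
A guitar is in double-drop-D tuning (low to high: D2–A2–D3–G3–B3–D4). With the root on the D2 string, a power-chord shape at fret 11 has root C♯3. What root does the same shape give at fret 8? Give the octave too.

A♯2

Moving from fret 11 to fret 8 shifts the root by -3 semitones.
C♯3 down 3 semitones is A♯2.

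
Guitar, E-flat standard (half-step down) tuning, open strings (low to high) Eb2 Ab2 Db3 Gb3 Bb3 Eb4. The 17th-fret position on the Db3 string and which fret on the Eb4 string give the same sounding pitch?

Db3 at fret 17 is Db3 + 17 semitones = Gb4.
The open Eb4 string is 14 semitones above the open Db3, so the same pitch on the Eb4 string lies at fret 17 − 14 = 3.

3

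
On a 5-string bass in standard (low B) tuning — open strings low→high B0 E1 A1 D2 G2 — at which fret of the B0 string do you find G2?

20

G2 is 20 semitones above the open B0 (B–C–C#–D–…–F–F#–G), so it sits at fret 20.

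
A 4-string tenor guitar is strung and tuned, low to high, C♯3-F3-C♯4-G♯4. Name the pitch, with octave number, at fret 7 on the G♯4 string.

The open G♯4 string plus 7 semitones: G#–A–A#–B–C–C#–D–D#.
The walk passes from B into C once, so the octave number goes from 4 to 5.

D♯5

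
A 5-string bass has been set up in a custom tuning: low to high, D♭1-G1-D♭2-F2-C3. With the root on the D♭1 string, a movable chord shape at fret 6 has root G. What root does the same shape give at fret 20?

A

Moving from fret 6 to fret 20 shifts the root by 14 semitones.
G up 14 semitones is A.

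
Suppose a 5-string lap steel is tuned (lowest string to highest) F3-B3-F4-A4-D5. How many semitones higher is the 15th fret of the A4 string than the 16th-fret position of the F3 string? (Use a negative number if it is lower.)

15 semitones

A4 at fret 15 → C6 (MIDI 84); F3 at fret 16 → A4 (MIDI 69).
84 − 69 = 15, so the two pitches are 15 semitones apart.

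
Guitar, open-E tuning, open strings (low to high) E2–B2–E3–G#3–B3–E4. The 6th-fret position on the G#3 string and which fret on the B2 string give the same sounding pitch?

15

G#3 at fret 6 is G#3 + 6 semitones = D4.
The open B2 string is 9 semitones below the open G#3, so the same pitch on the B2 string lies at fret 6 + 9 = 15.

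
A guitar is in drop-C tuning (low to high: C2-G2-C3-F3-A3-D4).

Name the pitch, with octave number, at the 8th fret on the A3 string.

F4

Each fret is one semitone, so A3 + 8 = F4.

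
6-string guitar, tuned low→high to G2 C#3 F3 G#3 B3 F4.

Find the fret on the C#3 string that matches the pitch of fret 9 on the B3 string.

19

Fret 9 on B3 is MIDI 59 + 9 = 68 (G#4). On the C#3 string (open MIDI 49), that pitch is 68 − 49 = fret 19.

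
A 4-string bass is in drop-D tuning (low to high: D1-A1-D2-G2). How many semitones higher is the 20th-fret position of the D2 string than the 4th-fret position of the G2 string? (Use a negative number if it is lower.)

11 semitones

D2 at fret 20 → A♯3 (MIDI 58); G2 at fret 4 → B2 (MIDI 47).
58 − 47 = 11, so the two pitches are 11 semitones apart.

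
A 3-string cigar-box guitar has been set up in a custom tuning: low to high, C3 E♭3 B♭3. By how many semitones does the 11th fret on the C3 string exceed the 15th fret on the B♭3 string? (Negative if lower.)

C3 at fret 11 → B3 (MIDI 59); B♭3 at fret 15 → D♭5 (MIDI 73).
59 − 73 = -14, so the two pitches are 14 semitones apart.

-14 semitones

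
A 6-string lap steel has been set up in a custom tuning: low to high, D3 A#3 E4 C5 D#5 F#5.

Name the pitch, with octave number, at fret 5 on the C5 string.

The open C5 string plus 5 semitones: C–C#–D–D#–E–F.
No B→C boundary is crossed, so the octave stays at 5.

F5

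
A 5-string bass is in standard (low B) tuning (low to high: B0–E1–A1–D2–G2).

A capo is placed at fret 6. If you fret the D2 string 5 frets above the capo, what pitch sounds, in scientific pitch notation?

The capo raises the open D2 by 6 semitones to G♯2; fretting 5 more gives D2 + 6 + 5 = D2 + 11 semitones = C♯3.

C♯3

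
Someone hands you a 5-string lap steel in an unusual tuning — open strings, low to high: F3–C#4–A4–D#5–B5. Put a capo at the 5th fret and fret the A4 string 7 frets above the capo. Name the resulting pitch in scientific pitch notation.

The capo raises the open A4 by 5 semitones to D5; fretting 7 more gives A4 + 5 + 7 = A4 + 12 semitones = A5.

A5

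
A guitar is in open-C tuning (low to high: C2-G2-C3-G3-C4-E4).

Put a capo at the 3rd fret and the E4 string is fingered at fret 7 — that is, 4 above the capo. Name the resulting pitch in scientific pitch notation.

B4

The capo raises the open E4 by 3 semitones to G4; fretting 4 more gives E4 + 3 + 4 = E4 + 7 semitones = B4.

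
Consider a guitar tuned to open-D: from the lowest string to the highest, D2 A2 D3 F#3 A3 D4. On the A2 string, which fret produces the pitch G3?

G3 is 10 semitones above the open A2 (A–A#–B–C–…–F–F#–G), so it sits at fret 10.

10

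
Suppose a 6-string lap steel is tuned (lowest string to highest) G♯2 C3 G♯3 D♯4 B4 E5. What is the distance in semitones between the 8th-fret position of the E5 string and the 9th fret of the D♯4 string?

E5 at fret 8 → C6 (MIDI 84); D♯4 at fret 9 → C5 (MIDI 72).
84 − 72 = 12, so the two pitches are 12 semitones apart, with C6 the higher.

12 semitones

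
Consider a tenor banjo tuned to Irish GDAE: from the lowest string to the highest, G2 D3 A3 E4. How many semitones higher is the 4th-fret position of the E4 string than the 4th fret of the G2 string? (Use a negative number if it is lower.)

21 semitones

E4 at fret 4 → G♯4 (MIDI 68); G2 at fret 4 → B2 (MIDI 47).
68 − 47 = 21, so the two pitches are 21 semitones apart.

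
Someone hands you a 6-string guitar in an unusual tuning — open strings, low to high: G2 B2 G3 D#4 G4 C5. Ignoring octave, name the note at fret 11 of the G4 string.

F#

The open G4 string plus 11 semitones: G–G#–A–A#–…–E–F–F#.
(Equivalently spelled Gb.)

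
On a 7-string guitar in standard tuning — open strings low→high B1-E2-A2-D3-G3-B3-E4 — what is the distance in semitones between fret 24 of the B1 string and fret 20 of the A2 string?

B1 at fret 24 → B3 (MIDI 59); A2 at fret 20 → F4 (MIDI 65).
59 − 65 = -6, so the two pitches are 6 semitones apart, with F4 the higher.

6 semitones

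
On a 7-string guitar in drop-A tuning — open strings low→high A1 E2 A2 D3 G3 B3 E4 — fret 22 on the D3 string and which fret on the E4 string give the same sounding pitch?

8

D3 at fret 22 is D3 + 22 semitones = C5.
The open E4 string is 14 semitones above the open D3, so the same pitch on the E4 string lies at fret 22 − 14 = 8.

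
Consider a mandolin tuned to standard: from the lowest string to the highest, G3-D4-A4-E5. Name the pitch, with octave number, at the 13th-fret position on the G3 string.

G#4

The open G3 string plus 13 semitones: G–G#–A–A#–…–F#–G–G#.
The walk passes from B into C once, so the octave number goes from 3 to 4.
(Equivalently spelled Ab4.)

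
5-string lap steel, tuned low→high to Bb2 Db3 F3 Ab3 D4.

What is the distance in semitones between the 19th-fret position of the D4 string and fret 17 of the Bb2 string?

18 semitones

D4 at fret 19 → A5 (MIDI 81); Bb2 at fret 17 → Eb4 (MIDI 63).
81 − 63 = 18, so the two pitches are 18 semitones apart, with A5 the higher.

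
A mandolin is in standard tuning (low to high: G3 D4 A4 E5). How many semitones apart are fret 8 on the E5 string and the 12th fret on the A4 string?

3 semitones

E5 at fret 8 → C6 (MIDI 84); A4 at fret 12 → A5 (MIDI 81).
84 − 81 = 3, so the two pitches are 3 semitones apart, with C6 the higher.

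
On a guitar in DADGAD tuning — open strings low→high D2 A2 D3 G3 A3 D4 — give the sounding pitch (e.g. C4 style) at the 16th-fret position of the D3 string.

Each fret is one semitone, so D3 + 16 = F♯4.
(Equivalently spelled G♭4.)

F♯4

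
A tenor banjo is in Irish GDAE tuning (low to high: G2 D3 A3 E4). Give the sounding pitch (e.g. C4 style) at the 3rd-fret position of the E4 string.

G4

Each fret is one semitone, so E4 + 3 = G4.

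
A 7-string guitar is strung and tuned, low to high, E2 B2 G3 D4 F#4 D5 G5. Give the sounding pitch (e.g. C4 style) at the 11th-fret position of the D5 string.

The open D5 string plus 11 semitones: D–D#–E–F–…–B–C–C#.
The walk passes from B into C once, so the octave number goes from 5 to 6.

C#6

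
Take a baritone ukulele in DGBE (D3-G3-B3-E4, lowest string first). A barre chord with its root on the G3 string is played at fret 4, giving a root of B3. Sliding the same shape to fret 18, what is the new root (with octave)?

C#5

Moving from fret 4 to fret 18 shifts the root by 14 semitones.
B3 up 14 semitones is C#5.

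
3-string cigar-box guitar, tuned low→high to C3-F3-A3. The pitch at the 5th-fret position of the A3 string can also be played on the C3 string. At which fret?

A3 at fret 5 is A3 + 5 semitones = D4.
The open C3 string is 9 semitones below the open A3, so the same pitch on the C3 string lies at fret 5 + 9 = 14.

14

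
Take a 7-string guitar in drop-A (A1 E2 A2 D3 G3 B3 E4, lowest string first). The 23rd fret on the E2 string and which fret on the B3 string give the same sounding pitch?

4

E2 at fret 23 is E2 + 23 semitones = D#4.
The open B3 string is 19 semitones above the open E2, so the same pitch on the B3 string lies at fret 23 − 19 = 4.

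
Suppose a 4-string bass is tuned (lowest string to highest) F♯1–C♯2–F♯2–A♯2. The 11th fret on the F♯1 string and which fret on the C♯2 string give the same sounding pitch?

4

F♯1 at fret 11 is F♯1 + 11 semitones = F2.
The open C♯2 string is 7 semitones above the open F♯1, so the same pitch on the C♯2 string lies at fret 11 − 7 = 4.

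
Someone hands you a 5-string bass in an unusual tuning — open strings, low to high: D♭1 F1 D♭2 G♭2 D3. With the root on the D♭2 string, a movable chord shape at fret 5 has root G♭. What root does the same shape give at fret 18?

G

Moving from fret 5 to fret 18 shifts the root by 13 semitones.
G♭ up 13 semitones is G.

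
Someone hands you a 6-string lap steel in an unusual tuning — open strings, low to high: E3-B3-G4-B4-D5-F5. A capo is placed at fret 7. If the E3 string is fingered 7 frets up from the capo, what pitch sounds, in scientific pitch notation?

The capo raises the open E3 by 7 semitones to B3; fretting 7 more gives E3 + 7 + 7 = E3 + 14 semitones = F#4.

F#4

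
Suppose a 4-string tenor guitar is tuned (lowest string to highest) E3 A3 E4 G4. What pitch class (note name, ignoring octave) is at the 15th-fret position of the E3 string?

G

E3 is MIDI 52. Adding 15 gives 67; 67 mod 12 = 7, i.e. G.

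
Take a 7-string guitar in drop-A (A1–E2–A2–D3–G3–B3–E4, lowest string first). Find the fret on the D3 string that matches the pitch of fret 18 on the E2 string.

8

Fret 18 on E2 is MIDI 40 + 18 = 58 (A#3). On the D3 string (open MIDI 50), that pitch is 58 − 50 = fret 8.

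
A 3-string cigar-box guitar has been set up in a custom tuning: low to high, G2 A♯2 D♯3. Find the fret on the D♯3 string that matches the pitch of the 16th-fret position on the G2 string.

8

Fret 16 on G2 is MIDI 43 + 16 = 59 (B3). On the D♯3 string (open MIDI 51), that pitch is 59 − 51 = fret 8.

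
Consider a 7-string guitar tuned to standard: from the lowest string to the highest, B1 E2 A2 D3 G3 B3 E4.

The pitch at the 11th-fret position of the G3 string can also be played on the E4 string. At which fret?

G3 at fret 11 is G3 + 11 semitones = F#4.
The open E4 string is 9 semitones above the open G3, so the same pitch on the E4 string lies at fret 11 − 9 = 2.

2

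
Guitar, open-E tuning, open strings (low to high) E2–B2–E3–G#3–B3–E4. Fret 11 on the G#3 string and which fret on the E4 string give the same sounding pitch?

3

Fret 11 on G#3 is MIDI 56 + 11 = 67 (G4). On the E4 string (open MIDI 64), that pitch is 67 − 64 = fret 3.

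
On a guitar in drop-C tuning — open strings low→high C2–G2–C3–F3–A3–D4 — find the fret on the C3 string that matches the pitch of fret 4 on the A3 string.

A3 at fret 4 is A3 + 4 semitones = C#4.
The open C3 string is 9 semitones below the open A3, so the same pitch on the C3 string lies at fret 4 + 9 = 13.

13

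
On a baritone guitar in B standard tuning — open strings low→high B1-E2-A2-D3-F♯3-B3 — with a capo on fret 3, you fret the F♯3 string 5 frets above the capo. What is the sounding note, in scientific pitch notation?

The capo raises the open F♯3 by 3 semitones to A3; fretting 5 more gives F♯3 + 3 + 5 = F♯3 + 8 semitones = D4.

D4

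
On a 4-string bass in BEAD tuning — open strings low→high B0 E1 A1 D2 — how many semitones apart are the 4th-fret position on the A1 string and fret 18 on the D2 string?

19 semitones

A1 at fret 4 → C#2 (MIDI 37); D2 at fret 18 → G#3 (MIDI 56).
37 − 56 = -19, so the two pitches are 19 semitones apart, with G#3 the higher.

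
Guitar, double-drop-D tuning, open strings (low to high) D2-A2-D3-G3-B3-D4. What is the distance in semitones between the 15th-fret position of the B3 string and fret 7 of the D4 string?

5 semitones

B3 at fret 15 → D5 (MIDI 74); D4 at fret 7 → A4 (MIDI 69).
74 − 69 = 5, so the two pitches are 5 semitones apart, with D5 the higher.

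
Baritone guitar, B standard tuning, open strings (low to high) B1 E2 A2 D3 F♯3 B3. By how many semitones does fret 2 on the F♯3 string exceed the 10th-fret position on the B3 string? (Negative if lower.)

F♯3 at fret 2 → G♯3 (MIDI 56); B3 at fret 10 → A4 (MIDI 69).
56 − 69 = -13, so the two pitches are 13 semitones apart.

-13 semitones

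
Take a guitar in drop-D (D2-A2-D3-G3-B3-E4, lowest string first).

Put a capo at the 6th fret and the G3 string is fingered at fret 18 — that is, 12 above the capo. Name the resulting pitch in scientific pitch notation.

The capo raises the open G3 by 6 semitones to C#4; fretting 12 more gives G3 + 6 + 12 = G3 + 18 semitones = C#5.

C#5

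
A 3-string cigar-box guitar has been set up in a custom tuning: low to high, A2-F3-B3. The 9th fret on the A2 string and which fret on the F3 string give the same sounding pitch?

Fret 9 on A2 is MIDI 45 + 9 = 54 (F#3). On the F3 string (open MIDI 53), that pitch is 54 − 53 = fret 1.

1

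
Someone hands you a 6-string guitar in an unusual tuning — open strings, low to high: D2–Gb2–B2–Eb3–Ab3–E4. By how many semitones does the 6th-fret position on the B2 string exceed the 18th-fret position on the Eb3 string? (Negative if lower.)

B2 at fret 6 → F3 (MIDI 53); Eb3 at fret 18 → A4 (MIDI 69).
53 − 69 = -16, so the two pitches are 16 semitones apart.

-16 semitones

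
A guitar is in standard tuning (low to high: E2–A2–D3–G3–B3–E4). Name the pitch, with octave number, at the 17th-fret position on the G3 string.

The open G3 string plus 17 semitones: G–G#–A–A#–…–A#–B–C.
The walk passes from B into C 2 times, so the octave number goes from 3 to 5.

C5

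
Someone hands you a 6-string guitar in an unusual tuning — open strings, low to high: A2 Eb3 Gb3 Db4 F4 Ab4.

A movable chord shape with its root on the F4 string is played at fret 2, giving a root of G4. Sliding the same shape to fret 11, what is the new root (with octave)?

Moving from fret 2 to fret 11 shifts the root by 9 semitones.
G4 up 9 semitones is E5.

E5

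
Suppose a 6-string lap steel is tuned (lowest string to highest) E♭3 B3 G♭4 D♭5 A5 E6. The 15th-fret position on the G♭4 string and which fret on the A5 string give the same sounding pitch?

0

G♭4 at fret 15 is G♭4 + 15 semitones = A5.
The open A5 string is 15 semitones above the open G♭4, so the same pitch on the A5 string lies at fret 15 − 15 = 0.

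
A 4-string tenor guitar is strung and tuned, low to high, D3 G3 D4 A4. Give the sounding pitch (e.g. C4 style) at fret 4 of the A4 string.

A4 is MIDI 69. Adding 4 gives 73, which is C#5.

C#5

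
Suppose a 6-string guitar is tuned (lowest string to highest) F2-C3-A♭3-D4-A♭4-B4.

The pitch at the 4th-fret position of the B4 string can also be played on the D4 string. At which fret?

13

B4 at fret 4 is B4 + 4 semitones = E♭5.
The open D4 string is 9 semitones below the open B4, so the same pitch on the D4 string lies at fret 4 + 9 = 13.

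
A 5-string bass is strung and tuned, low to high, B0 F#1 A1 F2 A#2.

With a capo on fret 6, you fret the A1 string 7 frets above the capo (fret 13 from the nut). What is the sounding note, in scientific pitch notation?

The capo raises the open A1 by 6 semitones to D#2; fretting 7 more gives A1 + 6 + 7 = A1 + 13 semitones = A#2.

A#2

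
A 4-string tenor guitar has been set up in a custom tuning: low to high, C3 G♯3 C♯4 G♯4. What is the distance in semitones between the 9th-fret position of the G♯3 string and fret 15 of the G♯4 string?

18 semitones

G♯3 at fret 9 → F4 (MIDI 65); G♯4 at fret 15 → B5 (MIDI 83).
65 − 83 = -18, so the two pitches are 18 semitones apart, with B5 the higher.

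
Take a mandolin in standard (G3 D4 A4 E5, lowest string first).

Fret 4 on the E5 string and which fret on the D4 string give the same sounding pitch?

18

Fret 4 on E5 is MIDI 76 + 4 = 80 (G♯5). On the D4 string (open MIDI 62), that pitch is 80 − 62 = fret 18.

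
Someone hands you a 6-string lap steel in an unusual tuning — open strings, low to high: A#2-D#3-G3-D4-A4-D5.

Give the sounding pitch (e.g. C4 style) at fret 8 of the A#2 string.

Each fret is one semitone, so A#2 + 8 = F#3.
(Equivalently spelled Gb3.)

F#3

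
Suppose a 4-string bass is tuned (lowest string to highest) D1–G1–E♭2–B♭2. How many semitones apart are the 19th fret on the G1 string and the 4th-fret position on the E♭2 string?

7 semitones

G1 at fret 19 → D3 (MIDI 50); E♭2 at fret 4 → G2 (MIDI 43).
50 − 43 = 7, so the two pitches are 7 semitones apart, with D3 the higher.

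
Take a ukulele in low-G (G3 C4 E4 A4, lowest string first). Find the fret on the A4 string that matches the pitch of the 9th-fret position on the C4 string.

0

C4 at fret 9 is C4 + 9 semitones = A4.
The open A4 string is 9 semitones above the open C4, so the same pitch on the A4 string lies at fret 9 − 9 = 0.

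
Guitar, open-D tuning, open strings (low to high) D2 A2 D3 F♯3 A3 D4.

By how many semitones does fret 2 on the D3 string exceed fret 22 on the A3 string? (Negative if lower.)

-27 semitones

D3 at fret 2 → E3 (MIDI 52); A3 at fret 22 → G5 (MIDI 79).
52 − 79 = -27, so the two pitches are 27 semitones apart.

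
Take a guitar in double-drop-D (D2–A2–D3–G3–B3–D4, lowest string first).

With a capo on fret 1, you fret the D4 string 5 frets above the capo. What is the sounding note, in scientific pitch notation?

G♯4

The capo raises the open D4 by 1 semitone to D♯4; fretting 5 more gives D4 + 1 + 5 = D4 + 6 semitones = G♯4.
(Also written A♭.)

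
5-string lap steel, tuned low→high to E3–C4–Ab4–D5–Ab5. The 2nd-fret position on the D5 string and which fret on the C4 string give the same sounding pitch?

D5 at fret 2 is D5 + 2 semitones = E5.
The open C4 string is 14 semitones below the open D5, so the same pitch on the C4 string lies at fret 2 + 14 = 16.

16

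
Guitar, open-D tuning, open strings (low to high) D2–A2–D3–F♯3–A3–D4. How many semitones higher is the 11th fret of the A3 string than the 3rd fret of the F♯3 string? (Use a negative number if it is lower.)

11 semitones

A3 at fret 11 → G♯4 (MIDI 68); F♯3 at fret 3 → A3 (MIDI 57).
68 − 57 = 11, so the two pitches are 11 semitones apart.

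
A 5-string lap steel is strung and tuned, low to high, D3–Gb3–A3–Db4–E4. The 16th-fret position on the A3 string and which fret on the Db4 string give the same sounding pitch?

12

A3 at fret 16 is A3 + 16 semitones = Db5.
The open Db4 string is 4 semitones above the open A3, so the same pitch on the Db4 string lies at fret 16 − 4 = 12.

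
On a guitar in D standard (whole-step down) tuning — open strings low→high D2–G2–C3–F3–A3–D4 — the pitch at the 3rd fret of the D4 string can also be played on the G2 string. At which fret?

Fret 3 on D4 is MIDI 62 + 3 = 65 (F4). On the G2 string (open MIDI 43), that pitch is 65 − 43 = fret 22.

22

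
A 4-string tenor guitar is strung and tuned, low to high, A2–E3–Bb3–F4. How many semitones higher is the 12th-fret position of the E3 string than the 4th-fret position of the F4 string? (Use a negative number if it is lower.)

-5 semitones

E3 at fret 12 → E4 (MIDI 64); F4 at fret 4 → A4 (MIDI 69).
64 − 69 = -5, so the two pitches are 5 semitones apart.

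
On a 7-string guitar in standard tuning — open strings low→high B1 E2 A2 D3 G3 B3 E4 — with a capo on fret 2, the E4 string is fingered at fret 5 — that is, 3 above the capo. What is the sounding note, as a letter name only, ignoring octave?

The capo raises the open E4 by 2 semitones to F#4; fretting 3 more gives E4 + 2 + 3 = E4 + 5 semitones, landing on A.

A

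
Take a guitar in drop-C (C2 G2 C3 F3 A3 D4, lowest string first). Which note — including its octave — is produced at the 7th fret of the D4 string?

A4

The open D4 string plus 7 semitones: D–D#–E–F–F#–G–G#–A.
No B→C boundary is crossed, so the octave stays at 4.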